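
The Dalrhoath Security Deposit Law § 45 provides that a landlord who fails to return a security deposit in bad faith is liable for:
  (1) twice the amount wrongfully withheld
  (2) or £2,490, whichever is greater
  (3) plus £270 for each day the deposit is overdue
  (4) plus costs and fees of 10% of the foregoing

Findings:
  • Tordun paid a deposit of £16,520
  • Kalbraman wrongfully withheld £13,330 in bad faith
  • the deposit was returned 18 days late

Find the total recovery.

£34,672

Doubled: 2 × £13,330 = £26,660
Minimum £2,490: £26,660 meets the minimum, no increase.
Late-return penalty: 18 × £270 = £4,860
Damages plus late penalty: £26,660 + £4,860 = £31,520
Costs and fees: 10% of £31,520 = £3,152
Total recovery: £31,520 + £3,152 = £34,672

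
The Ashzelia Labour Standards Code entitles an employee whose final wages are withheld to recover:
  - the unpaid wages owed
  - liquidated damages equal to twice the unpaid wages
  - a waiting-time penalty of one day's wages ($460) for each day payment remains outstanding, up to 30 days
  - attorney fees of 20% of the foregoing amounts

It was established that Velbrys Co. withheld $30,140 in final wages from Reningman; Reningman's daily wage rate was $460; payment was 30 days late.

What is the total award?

$125,064

Doubled: 2 × $30,140 = $60,280
Penalty days: min(30, 30) = 30
Waiting-time penalty: 30 × $460 = $13,800
Subtotal: $30,140 + $60,280 + $13,800 = $104,220
Attorney fees: 20% of $104,220 = $20,844
Total award: $104,220 + $20,844 = $125,064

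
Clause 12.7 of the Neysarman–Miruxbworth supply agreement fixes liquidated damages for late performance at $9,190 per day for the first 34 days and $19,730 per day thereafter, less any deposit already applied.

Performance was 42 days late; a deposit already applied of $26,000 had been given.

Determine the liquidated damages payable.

$444,300

First 34 days: 34 × $9,190 = $312,460
Remaining days: (42 − 34) × $19,730 = $157,840
Accrued per-day damages: $312,460 + $157,840 = $470,300
Less deposit already applied: $470,300 − $26,000 = $444,300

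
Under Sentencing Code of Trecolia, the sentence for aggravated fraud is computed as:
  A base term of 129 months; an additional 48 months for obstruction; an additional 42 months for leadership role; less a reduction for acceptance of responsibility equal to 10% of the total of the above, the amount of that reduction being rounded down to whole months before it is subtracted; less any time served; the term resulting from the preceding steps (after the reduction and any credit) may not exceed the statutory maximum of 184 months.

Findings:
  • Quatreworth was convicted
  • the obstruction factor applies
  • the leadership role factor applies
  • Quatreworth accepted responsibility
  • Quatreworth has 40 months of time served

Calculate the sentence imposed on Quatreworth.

158 months

Obstruction enhancement: +48 months
Leadership role enhancement: +42 months
Adjusted term: 129 months + 48 months + 42 months = 219 months
Acceptance of responsibility reduction: 10% of 219 months = 21 months (rounded down)
After reduction: 219 − 21 = 198 months
Less time served: 198 months − 40 months = 158 months
Cap at 184 months: 158 months is within the cap, no reduction.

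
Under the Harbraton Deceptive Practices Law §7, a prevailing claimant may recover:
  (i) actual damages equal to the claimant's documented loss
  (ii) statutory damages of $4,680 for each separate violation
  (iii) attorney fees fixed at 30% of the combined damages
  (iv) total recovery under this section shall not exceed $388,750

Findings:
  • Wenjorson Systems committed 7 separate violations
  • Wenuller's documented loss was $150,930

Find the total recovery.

Statutory damages: 7 × $4,680 = $32,760
Combined damages: $150,930 + $32,760 = $183,690
Attorney fees: 30% of $183,690 = $55,107
Total before cap: $183,690 + $55,107 = $238,797
Cap at $388,750: $238,797 is within the cap, no reduction.

$238,797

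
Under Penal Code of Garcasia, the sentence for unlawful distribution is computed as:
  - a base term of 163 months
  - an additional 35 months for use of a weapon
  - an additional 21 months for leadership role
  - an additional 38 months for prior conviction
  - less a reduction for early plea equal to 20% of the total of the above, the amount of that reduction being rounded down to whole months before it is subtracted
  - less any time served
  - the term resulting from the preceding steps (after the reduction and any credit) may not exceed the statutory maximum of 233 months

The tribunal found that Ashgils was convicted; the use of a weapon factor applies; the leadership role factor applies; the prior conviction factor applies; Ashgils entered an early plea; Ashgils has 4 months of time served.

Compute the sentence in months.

202 months

Use of a weapon enhancement: +35 months
Leadership role enhancement: +21 months
Prior conviction enhancement: +38 months
Adjusted term: 163 months + 35 months + 21 months + 38 months = 257 months
Early plea reduction: 20% of 257 months = 51 months (rounded down)
After reduction: 257 − 51 = 206 months
Less time served: 206 months − 4 months = 202 months
Cap at 233 months: 202 months is within the cap, no reduction.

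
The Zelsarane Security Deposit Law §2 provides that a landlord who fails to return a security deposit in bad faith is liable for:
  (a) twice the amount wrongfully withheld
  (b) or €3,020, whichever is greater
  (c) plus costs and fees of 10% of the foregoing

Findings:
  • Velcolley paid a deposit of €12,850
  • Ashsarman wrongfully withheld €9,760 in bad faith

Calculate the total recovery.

Doubled: 2 × €9,760 = €19,520
Minimum €3,020: €19,520 meets the minimum, no increase.
Costs and fees: 10% of €19,520 = €1,952
Total recovery: €19,520 + €1,952 = €21,472

Recovery: €21,472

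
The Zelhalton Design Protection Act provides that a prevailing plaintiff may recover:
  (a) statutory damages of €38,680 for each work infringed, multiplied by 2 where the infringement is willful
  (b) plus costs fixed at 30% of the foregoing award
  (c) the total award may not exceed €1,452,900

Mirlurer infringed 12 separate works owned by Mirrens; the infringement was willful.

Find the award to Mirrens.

Statutory damages: 12 × €38,680 = €464,160
Doubled: 2 × €464,160 = €928,320
Costs: 30% of €928,320 = €278,496
Award plus costs: €928,320 + €278,496 = €1,206,816
Cap at €1,452,900: €1,206,816 is within the cap, no reduction.

€1,206,816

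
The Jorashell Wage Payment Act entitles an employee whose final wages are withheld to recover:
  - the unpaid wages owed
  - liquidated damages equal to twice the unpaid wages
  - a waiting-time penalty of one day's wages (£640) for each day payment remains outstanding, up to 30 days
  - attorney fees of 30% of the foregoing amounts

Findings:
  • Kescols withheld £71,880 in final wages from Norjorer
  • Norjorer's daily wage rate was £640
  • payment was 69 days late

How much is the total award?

Total award: £305,292

Doubled: 2 × £71,880 = £143,760
Penalty days: min(69, 30) = 30
Waiting-time penalty: 30 × £640 = £19,200
Subtotal: £71,880 + £143,760 + £19,200 = £234,840
Attorney fees: 30% of £234,840 = £70,452
Total award: £234,840 + £70,452 = £305,292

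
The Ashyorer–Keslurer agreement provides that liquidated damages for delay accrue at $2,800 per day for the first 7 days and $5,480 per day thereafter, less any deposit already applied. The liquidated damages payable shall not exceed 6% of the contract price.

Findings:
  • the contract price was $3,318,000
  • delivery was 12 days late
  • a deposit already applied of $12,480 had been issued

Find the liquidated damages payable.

First 7 days: 7 × $2,800 = $19,600
Remaining days: (12 − 7) × $5,480 = $27,400
Accrued per-day damages: $19,600 + $27,400 = $47,000
Less deposit already applied: $47,000 − $12,480 = $34,520
Cap: 6% of $3,318,000 = $199,080
Cap at $199,080: $34,520 is within the cap, no reduction.

$34,520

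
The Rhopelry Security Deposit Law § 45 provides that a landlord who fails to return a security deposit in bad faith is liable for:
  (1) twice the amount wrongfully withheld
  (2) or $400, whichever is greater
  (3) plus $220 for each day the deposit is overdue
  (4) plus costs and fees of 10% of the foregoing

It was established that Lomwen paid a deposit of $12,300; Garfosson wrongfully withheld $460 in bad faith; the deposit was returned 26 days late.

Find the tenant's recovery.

$7,304

Doubled: 2 × $460 = $920
Minimum $400: $920 meets the minimum, no increase.
Late-return penalty: 26 × $220 = $5,720
Damages plus late penalty: $920 + $5,720 = $6,640
Costs and fees: 10% of $6,640 = $664
Total recovery: $6,640 + $664 = $7,304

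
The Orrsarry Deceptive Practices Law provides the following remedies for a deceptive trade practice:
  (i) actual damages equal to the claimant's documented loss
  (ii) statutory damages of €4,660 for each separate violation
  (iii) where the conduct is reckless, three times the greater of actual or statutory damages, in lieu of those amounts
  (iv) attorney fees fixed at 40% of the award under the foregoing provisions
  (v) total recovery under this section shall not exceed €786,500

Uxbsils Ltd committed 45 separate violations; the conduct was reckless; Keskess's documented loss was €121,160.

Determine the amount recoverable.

Statutory damages: 45 × €4,660 = €209,700
Greater of actual damages (€121,160) or statutory damages (€209,700): €209,700
Trebled: 3 × €209,700 = €629,100
Attorney fees: 40% of €629,100 = €251,640
Total before cap: €629,100 + €251,640 = €880,740
Cap at €786,500: €880,740 exceeds the cap → €786,500

€786,500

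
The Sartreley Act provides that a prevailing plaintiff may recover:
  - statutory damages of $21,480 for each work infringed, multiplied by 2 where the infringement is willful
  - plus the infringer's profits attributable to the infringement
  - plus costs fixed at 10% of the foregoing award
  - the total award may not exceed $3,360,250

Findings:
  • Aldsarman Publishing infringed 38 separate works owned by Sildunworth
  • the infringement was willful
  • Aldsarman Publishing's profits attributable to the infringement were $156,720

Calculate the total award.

Statutory damages: 38 × $21,480 = $816,240
Doubled: 2 × $816,240 = $1,632,480
Combined award: $1,632,480 + $156,720 = $1,789,200
Costs: 10% of $1,789,200 = $178,920
Award plus costs: $1,789,200 + $178,920 = $1,968,120
Cap at $3,360,250: $1,968,120 is within the cap, no reduction.

$1,968,120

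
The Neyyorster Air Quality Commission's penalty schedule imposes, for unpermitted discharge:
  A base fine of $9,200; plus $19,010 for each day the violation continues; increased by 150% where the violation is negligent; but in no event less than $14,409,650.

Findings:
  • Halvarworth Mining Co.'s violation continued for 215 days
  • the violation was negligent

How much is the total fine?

$14,409,650

Per-day component: 215 × $19,010 = $4,087,150
Base plus per-day: $9,200 + $4,087,150 = $4,096,350
Enhancement: 150% of $4,096,350 = $6,144,525
Enhanced fine: $4,096,350 + $6,144,525 = $10,240,875
Minimum $14,409,650: $10,240,875 is below the minimum → $14,409,650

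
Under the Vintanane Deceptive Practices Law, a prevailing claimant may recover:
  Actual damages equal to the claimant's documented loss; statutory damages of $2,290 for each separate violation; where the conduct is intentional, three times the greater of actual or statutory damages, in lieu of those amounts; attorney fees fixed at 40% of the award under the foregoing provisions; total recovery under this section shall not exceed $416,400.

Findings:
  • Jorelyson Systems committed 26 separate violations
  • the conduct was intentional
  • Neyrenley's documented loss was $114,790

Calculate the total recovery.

Statutory damages: 26 × $2,290 = $59,540
Greater of actual damages ($114,790) or statutory damages ($59,540): $114,790
Trebled: 3 × $114,790 = $344,370
Attorney fees: 40% of $344,370 = $137,748
Total before cap: $344,370 + $137,748 = $482,118
Cap at $416,400: $482,118 exceeds the cap → $416,400

Total recovery: $416,400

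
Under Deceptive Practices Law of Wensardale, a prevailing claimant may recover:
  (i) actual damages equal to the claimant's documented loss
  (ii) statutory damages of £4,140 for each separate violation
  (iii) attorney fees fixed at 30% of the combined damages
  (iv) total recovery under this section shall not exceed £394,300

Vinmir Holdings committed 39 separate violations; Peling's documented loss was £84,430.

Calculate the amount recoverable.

£319,657

Statutory damages: 39 × £4,140 = £161,460
Combined damages: £84,430 + £161,460 = £245,890
Attorney fees: 30% of £245,890 = £73,767
Total before cap: £245,890 + £73,767 = £319,657
Cap at £394,300: £319,657 is within the cap, no reduction.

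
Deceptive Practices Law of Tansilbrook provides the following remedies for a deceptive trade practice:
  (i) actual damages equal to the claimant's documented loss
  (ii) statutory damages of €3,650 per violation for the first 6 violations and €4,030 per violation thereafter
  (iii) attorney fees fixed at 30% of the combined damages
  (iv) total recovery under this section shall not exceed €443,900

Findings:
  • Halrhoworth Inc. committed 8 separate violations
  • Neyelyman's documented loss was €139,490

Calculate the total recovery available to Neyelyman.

€220,285

First 6 violations: 6 × €3,650 = €21,900
Remaining violations: (8 − 6) × €4,030 = €8,060
Statutory damages: €21,900 + €8,060 = €29,960
Combined damages: €139,490 + €29,960 = €169,450
Attorney fees: 30% of €169,450 = €50,835
Total before cap: €169,450 + €50,835 = €220,285
Cap at €443,900: €220,285 is within the cap, no reduction.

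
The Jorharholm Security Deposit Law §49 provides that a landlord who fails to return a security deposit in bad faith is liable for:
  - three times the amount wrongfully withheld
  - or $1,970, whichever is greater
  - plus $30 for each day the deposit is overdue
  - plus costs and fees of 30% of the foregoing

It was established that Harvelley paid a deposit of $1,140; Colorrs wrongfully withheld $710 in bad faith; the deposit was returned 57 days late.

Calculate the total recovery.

$4,992

Trebled: 3 × $710 = $2,130
Minimum $1,970: $2,130 meets the minimum, no increase.
Late-return penalty: 57 × $30 = $1,710
Damages plus late penalty: $2,130 + $1,710 = $3,840
Costs and fees: 30% of $3,840 = $1,152
Total recovery: $3,840 + $1,152 = $4,992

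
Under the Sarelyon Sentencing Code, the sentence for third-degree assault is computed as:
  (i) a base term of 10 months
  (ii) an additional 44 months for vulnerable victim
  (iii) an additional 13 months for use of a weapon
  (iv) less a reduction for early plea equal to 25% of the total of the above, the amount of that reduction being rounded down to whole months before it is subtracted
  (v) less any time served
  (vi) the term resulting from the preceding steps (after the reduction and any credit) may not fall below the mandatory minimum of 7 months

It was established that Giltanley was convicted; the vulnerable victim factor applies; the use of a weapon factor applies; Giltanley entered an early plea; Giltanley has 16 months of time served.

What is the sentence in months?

35 months

Vulnerable victim enhancement: +44 months
Use of a weapon enhancement: +13 months
Adjusted term: 10 months + 44 months + 13 months = 67 months
Early plea reduction: 25% of 67 months = 16 months (rounded down)
After reduction: 67 − 16 = 51 months
Less time served: 51 months − 16 months = 35 months
Minimum 7 months: 35 months meets the minimum, no increase.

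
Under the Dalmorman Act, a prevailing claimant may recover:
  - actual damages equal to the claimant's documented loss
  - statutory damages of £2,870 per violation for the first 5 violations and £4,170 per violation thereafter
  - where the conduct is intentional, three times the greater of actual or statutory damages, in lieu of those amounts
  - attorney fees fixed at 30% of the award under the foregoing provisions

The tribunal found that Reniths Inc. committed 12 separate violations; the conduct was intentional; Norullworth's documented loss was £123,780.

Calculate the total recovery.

First 5 violations: 5 × £2,870 = £14,350
Remaining violations: (12 − 5) × £4,170 = £29,190
Statutory damages: £14,350 + £29,190 = £43,540
Greater of actual damages (£123,780) or statutory damages (£43,540): £123,780
Trebled: 3 × £123,780 = £371,340
Attorney fees: 30% of £371,340 = £111,402
Total recovery: £371,340 + £111,402 = £482,742

£482,742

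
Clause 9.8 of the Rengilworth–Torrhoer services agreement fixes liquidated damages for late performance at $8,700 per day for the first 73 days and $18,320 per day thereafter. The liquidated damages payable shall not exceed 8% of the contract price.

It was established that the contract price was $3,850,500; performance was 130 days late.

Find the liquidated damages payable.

First 73 days: 73 × $8,700 = $635,100
Remaining days: (130 − 73) × $18,320 = $1,044,240
Accrued per-day damages: $635,100 + $1,044,240 = $1,679,340
Cap: 8% of $3,850,500 = $308,040
Cap at $308,040: $1,679,340 exceeds the cap → $308,040

$308,040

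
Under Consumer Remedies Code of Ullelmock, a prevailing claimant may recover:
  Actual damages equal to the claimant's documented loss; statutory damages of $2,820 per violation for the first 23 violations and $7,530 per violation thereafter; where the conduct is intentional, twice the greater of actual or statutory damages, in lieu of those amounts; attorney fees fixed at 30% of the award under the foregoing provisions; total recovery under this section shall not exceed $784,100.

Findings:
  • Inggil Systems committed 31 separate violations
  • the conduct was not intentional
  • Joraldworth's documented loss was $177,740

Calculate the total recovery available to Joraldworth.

First 23 violations: 23 × $2,820 = $64,860
Remaining violations: (31 − 23) × $7,530 = $60,240
Statutory damages: $64,860 + $60,240 = $125,100
Conduct not intentional: the in-lieu enhancement does not apply.
Actual plus statutory damages: $177,740 + $125,100 = $302,840
Attorney fees: 30% of $302,840 = $90,852
Total before cap: $302,840 + $90,852 = $393,692
Cap at $784,100: $393,692 is within the cap, no reduction.

$393,692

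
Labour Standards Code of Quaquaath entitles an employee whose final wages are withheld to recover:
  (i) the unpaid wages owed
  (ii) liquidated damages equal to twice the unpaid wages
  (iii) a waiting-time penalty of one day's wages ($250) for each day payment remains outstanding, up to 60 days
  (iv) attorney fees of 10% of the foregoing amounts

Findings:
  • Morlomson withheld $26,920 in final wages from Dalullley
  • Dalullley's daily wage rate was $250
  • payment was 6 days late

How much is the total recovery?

Doubled: 2 × $26,920 = $53,840
Penalty days: min(6, 60) = 6
Waiting-time penalty: 6 × $250 = $1,500
Subtotal: $26,920 + $53,840 + $1,500 = $82,260
Attorney fees: 10% of $82,260 = $8,226
Total award: $82,260 + $8,226 = $90,486

$90,486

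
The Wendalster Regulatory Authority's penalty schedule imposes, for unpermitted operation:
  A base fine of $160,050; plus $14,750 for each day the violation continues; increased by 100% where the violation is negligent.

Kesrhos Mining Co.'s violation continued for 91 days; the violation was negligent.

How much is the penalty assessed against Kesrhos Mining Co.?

Per-day component: 91 × $14,750 = $1,342,250
Base plus per-day: $160,050 + $1,342,250 = $1,502,300
Enhancement: 100% of $1,502,300 = $1,502,300
Enhanced fine: $1,502,300 + $1,502,300 = $3,004,600

$3,004,600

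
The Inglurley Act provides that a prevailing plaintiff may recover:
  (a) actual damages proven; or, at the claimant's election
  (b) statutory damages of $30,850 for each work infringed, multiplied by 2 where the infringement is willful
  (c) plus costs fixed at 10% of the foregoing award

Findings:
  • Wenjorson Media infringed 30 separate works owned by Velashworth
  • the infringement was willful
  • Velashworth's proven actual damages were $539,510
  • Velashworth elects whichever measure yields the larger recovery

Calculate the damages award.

Award: $2,036,100

Statutory damages: 30 × $30,850 = $925,500
Doubled: 2 × $925,500 = $1,851,000
Greater of actual damages ($539,510) or enhanced statutory damages ($1,851,000): $1,851,000
Costs: 10% of $1,851,000 = $185,100
Award plus costs: $1,851,000 + $185,100 = $2,036,100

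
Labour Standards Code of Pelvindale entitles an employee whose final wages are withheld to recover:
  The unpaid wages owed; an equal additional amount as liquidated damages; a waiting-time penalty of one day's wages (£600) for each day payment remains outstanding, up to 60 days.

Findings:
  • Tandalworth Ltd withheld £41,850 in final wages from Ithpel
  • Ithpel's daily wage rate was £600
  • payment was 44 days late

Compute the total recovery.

Liquidated damages (equal amount): £41,850
Penalty days: min(44, 60) = 44
Waiting-time penalty: 44 × £600 = £26,400
Total award: £41,850 + £41,850 + £26,400 = £110,100

£110,100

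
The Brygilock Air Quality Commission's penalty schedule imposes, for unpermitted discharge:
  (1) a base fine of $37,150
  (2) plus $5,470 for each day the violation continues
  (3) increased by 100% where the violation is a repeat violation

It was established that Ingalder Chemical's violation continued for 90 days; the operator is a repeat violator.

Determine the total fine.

Per-day component: 90 × $5,470 = $492,300
Base plus per-day: $37,150 + $492,300 = $529,450
Enhancement: 100% of $529,450 = $529,450
Enhanced fine: $529,450 + $529,450 = $1,058,900

$1,058,900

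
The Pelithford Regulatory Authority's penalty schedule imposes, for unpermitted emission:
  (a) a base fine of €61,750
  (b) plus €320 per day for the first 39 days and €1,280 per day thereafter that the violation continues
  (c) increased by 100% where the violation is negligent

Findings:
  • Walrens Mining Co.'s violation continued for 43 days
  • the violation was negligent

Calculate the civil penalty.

€158,700

First 39 days: 39 × €320 = €12,480
Remaining days: (43 − 39) × €1,280 = €5,120
Per-day component: €12,480 + €5,120 = €17,600
Base plus per-day: €61,750 + €17,600 = €79,350
Enhancement: 100% of €79,350 = €79,350
Enhanced fine: €79,350 + €79,350 = €158,700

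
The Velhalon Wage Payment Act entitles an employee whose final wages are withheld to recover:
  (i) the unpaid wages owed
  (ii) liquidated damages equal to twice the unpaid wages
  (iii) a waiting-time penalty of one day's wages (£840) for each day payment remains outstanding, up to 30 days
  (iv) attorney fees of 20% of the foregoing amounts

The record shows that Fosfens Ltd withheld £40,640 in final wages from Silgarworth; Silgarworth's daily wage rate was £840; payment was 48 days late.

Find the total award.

Doubled: 2 × £40,640 = £81,280
Penalty days: min(48, 30) = 30
Waiting-time penalty: 30 × £840 = £25,200
Subtotal: £40,640 + £81,280 + £25,200 = £147,120
Attorney fees: 20% of £147,120 = £29,424
Total award: £147,120 + £29,424 = £176,544

£176,544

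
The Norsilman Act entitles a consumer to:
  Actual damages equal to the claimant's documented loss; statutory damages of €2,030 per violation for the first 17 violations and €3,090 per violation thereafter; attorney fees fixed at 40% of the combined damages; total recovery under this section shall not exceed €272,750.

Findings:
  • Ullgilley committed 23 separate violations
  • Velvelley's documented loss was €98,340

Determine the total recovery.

First 17 violations: 17 × €2,030 = €34,510
Remaining violations: (23 − 17) × €3,090 = €18,540
Statutory damages: €34,510 + €18,540 = €53,050
Combined damages: €98,340 + €53,050 = €151,390
Attorney fees: 40% of €151,390 = €60,556
Total before cap: €151,390 + €60,556 = €211,946
Cap at €272,750: €211,946 is within the cap, no reduction.

€211,946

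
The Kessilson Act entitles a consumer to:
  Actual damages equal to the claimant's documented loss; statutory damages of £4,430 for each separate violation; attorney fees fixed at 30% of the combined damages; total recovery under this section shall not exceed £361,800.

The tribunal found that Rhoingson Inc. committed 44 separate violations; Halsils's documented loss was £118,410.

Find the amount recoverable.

Statutory damages: 44 × £4,430 = £194,920
Combined damages: £118,410 + £194,920 = £313,330
Attorney fees: 30% of £313,330 = £93,999
Total before cap: £313,330 + £93,999 = £407,329
Cap at £361,800: £407,329 exceeds the cap → £361,800

£361,800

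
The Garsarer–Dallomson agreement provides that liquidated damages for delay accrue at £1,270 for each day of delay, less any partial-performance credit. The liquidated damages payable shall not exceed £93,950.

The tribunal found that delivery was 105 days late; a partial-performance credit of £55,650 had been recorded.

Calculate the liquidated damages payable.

Per-day damages: 105 × £1,270 = £133,350
Less partial-performance credit: £133,350 − £55,650 = £77,700
Cap at £93,950: £77,700 is within the cap, no reduction.

£77,700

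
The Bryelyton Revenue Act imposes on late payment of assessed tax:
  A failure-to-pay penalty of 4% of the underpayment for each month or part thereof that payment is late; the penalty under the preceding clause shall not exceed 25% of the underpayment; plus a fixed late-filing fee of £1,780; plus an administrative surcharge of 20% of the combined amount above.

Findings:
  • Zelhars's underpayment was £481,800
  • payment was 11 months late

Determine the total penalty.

Accrued rate: 4% × 11 = 44%, capped at 25% → 25%
Failure-to-pay penalty: 25% of £481,800 = £120,450
Penalty before surcharge: £120,450 + £1,780 = £122,230
Administrative surcharge: 20% of £122,230 = £24,446
Total penalty: £122,230 + £24,446 = £146,676

£146,676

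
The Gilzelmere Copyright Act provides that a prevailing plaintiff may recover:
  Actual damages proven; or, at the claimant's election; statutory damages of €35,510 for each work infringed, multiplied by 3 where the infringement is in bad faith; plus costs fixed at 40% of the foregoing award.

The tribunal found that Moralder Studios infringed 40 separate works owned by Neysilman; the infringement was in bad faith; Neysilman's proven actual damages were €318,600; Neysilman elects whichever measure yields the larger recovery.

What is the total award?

€5,965,680

Statutory damages: 40 × €35,510 = €1,420,400
Trebled: 3 × €1,420,400 = €4,261,200
Greater of actual damages (€318,600) or enhanced statutory damages (€4,261,200): €4,261,200
Costs: 40% of €4,261,200 = €1,704,480
Award plus costs: €4,261,200 + €1,704,480 = €5,965,680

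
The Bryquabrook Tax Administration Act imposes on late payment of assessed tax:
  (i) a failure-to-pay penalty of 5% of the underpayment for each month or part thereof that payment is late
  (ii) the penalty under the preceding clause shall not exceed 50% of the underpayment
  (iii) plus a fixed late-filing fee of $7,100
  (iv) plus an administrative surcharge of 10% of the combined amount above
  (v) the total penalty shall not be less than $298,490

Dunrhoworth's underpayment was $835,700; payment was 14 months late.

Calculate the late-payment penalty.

$467,445

Accrued rate: 5% × 14 = 70%, capped at 50% → 50%
Failure-to-pay penalty: 50% of $835,700 = $417,850
Penalty before surcharge: $417,850 + $7,100 = $424,950
Administrative surcharge: 10% of $424,950 = $42,495
Total penalty: $424,950 + $42,495 = $467,445
Minimum $298,490: $467,445 meets the minimum, no increase.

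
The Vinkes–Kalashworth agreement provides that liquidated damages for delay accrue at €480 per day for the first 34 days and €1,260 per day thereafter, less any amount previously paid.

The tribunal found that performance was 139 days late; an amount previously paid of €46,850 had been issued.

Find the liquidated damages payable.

€101,770

First 34 days: 34 × €480 = €16,320
Remaining days: (139 − 34) × €1,260 = €132,300
Accrued per-day damages: €16,320 + €132,300 = €148,620
Less amount previously paid: €148,620 − €46,850 = €101,770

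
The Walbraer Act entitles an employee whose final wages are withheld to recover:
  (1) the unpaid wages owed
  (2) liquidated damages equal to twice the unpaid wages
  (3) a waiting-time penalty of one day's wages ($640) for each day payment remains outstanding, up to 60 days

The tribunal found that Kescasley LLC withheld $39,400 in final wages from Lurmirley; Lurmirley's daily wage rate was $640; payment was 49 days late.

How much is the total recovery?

$149,560

Doubled: 2 × $39,400 = $78,800
Penalty days: min(49, 60) = 49
Waiting-time penalty: 49 × $640 = $31,360
Total award: $39,400 + $78,800 + $31,360 = $149,560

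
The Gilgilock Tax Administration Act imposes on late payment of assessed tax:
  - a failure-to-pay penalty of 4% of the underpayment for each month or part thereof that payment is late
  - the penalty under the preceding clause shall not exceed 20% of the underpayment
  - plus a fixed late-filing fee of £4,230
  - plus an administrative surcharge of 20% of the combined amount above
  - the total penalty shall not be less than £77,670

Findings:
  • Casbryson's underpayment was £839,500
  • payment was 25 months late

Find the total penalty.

Accrued rate: 4% × 25 = 100%, capped at 20% → 20%
Failure-to-pay penalty: 20% of £839,500 = £167,900
Penalty before surcharge: £167,900 + £4,230 = £172,130
Administrative surcharge: 20% of £172,130 = £34,426
Total penalty: £172,130 + £34,426 = £206,556
Minimum £77,670: £206,556 meets the minimum, no increase.

£206,556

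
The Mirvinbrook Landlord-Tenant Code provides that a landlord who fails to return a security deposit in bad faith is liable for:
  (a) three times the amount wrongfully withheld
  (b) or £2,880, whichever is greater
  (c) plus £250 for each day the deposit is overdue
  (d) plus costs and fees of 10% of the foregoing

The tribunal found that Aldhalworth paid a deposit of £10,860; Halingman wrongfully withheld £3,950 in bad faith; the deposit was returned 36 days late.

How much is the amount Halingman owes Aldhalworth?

£22,935

Trebled: 3 × £3,950 = £11,850
Minimum £2,880: £11,850 meets the minimum, no increase.
Late-return penalty: 36 × £250 = £9,000
Damages plus late penalty: £11,850 + £9,000 = £20,850
Costs and fees: 10% of £20,850 = £2,085
Total recovery: £20,850 + £2,085 = £22,935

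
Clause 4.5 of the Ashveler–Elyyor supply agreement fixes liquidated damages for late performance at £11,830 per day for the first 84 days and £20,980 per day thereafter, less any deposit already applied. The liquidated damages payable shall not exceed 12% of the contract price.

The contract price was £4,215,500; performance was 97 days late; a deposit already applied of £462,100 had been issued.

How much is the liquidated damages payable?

£505,860

First 84 days: 84 × £11,830 = £993,720
Remaining days: (97 − 84) × £20,980 = £272,740
Accrued per-day damages: £993,720 + £272,740 = £1,266,460
Less deposit already applied: £1,266,460 − £462,100 = £804,360
Cap: 12% of £4,215,500 = £505,860
Cap at £505,860: £804,360 exceeds the cap → £505,860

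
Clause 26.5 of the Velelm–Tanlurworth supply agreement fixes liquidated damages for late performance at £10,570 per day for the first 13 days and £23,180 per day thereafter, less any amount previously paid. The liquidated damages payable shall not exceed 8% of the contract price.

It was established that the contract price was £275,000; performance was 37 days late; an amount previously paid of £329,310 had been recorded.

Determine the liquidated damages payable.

Liquidated damages: £22,000

First 13 days: 13 × £10,570 = £137,410
Remaining days: (37 − 13) × £23,180 = £556,320
Accrued per-day damages: £137,410 + £556,320 = £693,730
Less amount previously paid: £693,730 − £329,310 = £364,420
Cap: 8% of £275,000 = £22,000
Cap at £22,000: £364,420 exceeds the cap → £22,000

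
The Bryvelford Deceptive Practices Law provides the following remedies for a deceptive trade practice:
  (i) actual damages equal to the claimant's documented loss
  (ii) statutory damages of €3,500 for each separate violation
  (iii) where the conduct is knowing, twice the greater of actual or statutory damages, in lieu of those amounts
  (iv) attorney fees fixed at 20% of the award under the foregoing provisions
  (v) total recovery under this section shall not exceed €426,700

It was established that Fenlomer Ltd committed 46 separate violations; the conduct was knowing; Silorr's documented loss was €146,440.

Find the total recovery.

Statutory damages: 46 × €3,500 = €161,000
Greater of actual damages (€146,440) or statutory damages (€161,000): €161,000
Doubled: 2 × €161,000 = €322,000
Attorney fees: 20% of €322,000 = €64,400
Total before cap: €322,000 + €64,400 = €386,400
Cap at €426,700: €386,400 is within the cap, no reduction.

€386,400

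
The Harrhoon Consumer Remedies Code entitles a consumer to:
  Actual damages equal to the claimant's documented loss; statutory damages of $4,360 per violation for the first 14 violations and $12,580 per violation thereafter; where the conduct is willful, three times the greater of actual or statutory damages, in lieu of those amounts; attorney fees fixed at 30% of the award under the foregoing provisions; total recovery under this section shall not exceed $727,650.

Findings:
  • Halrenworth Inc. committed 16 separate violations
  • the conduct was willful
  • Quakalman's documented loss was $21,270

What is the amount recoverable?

$336,180

First 14 violations: 14 × $4,360 = $61,040
Remaining violations: (16 − 14) × $12,580 = $25,160
Statutory damages: $61,040 + $25,160 = $86,200
Greater of actual damages ($21,270) or statutory damages ($86,200): $86,200
Trebled: 3 × $86,200 = $258,600
Attorney fees: 30% of $258,600 = $77,580
Total before cap: $258,600 + $77,580 = $336,180
Cap at $727,650: $336,180 is within the cap, no reduction.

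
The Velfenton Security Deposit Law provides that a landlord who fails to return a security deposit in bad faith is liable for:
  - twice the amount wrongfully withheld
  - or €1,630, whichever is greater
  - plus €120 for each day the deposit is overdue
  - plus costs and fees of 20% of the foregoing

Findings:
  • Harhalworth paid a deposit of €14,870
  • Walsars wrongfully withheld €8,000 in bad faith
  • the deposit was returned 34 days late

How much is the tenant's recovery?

€24,096

Doubled: 2 × €8,000 = €16,000
Minimum €1,630: €16,000 meets the minimum, no increase.
Late-return penalty: 34 × €120 = €4,080
Damages plus late penalty: €16,000 + €4,080 = €20,080
Costs and fees: 20% of €20,080 = €4,016
Total recovery: €20,080 + €4,016 = €24,096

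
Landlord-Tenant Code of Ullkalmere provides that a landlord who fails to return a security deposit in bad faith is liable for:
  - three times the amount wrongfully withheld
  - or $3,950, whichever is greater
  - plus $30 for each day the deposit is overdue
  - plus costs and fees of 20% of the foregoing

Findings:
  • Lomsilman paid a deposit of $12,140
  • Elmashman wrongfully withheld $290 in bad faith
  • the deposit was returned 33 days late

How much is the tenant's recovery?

$5,928

Trebled: 3 × $290 = $870
Minimum $3,950: $870 is below the minimum → $3,950
Late-return penalty: 33 × $30 = $990
Damages plus late penalty: $3,950 + $990 = $4,940
Costs and fees: 20% of $4,940 = $988
Total recovery: $4,940 + $988 = $5,928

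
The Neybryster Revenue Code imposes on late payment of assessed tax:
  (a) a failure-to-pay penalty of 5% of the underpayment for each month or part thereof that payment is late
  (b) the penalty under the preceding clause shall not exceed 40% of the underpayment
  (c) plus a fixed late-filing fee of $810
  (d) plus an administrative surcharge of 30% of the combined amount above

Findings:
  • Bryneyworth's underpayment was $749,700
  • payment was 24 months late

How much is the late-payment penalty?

Accrued rate: 5% × 24 = 120%, capped at 40% → 40%
Failure-to-pay penalty: 40% of $749,700 = $299,880
Penalty before surcharge: $299,880 + $810 = $300,690
Administrative surcharge: 30% of $300,690 = $90,207
Total penalty: $300,690 + $90,207 = $390,897

$390,897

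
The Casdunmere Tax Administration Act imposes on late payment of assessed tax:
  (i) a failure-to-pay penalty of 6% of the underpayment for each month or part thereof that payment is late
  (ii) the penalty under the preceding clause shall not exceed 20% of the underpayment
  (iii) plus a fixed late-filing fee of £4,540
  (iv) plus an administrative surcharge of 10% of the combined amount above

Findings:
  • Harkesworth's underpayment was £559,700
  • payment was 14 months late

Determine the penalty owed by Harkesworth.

£128,128

Accrued rate: 6% × 14 = 84%, capped at 20% → 20%
Failure-to-pay penalty: 20% of £559,700 = £111,940
Penalty before surcharge: £111,940 + £4,540 = £116,480
Administrative surcharge: 10% of £116,480 = £11,648
Total penalty: £116,480 + £11,648 = £128,128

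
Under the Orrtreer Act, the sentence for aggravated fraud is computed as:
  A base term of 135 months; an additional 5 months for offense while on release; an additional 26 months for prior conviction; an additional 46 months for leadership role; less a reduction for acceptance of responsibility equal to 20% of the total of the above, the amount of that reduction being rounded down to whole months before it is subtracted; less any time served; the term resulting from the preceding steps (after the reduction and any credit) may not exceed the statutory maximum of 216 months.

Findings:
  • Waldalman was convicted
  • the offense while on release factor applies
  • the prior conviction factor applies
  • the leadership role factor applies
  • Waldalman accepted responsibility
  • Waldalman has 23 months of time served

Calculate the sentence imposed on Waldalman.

147 months

Offense while on release enhancement: +5 months
Prior conviction enhancement: +26 months
Leadership role enhancement: +46 months
Adjusted term: 135 months + 5 months + 26 months + 46 months = 212 months
Acceptance of responsibility reduction: 20% of 212 months = 42 months (rounded down)
After reduction: 212 − 42 = 170 months
Less time served: 170 months − 23 months = 147 months
Cap at 216 months: 147 months is within the cap, no reduction.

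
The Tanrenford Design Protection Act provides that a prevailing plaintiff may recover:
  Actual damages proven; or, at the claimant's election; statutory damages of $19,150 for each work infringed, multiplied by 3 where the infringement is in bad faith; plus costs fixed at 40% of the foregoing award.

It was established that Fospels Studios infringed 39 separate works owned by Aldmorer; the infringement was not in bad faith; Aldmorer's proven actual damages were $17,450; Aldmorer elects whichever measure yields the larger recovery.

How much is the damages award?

Statutory damages: 39 × $19,150 = $746,850
Infringement not in bad faith: no ×3 enhancement.
Greater of actual damages ($17,450) or statutory damages ($746,850): $746,850
Costs: 40% of $746,850 = $298,740
Award plus costs: $746,850 + $298,740 = $1,045,590

$1,045,590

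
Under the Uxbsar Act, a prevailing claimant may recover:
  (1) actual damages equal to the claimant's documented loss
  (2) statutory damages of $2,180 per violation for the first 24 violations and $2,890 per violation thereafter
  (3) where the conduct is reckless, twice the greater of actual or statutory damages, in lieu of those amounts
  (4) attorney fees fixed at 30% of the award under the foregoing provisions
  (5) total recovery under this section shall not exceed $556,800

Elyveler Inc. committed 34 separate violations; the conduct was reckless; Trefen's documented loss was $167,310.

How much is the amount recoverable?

$435,006

First 24 violations: 24 × $2,180 = $52,320
Remaining violations: (34 − 24) × $2,890 = $28,900
Statutory damages: $52,320 + $28,900 = $81,220
Greater of actual damages ($167,310) or statutory damages ($81,220): $167,310
Doubled: 2 × $167,310 = $334,620
Attorney fees: 30% of $334,620 = $100,386
Total before cap: $334,620 + $100,386 = $435,006
Cap at $556,800: $435,006 is within the cap, no reduction.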